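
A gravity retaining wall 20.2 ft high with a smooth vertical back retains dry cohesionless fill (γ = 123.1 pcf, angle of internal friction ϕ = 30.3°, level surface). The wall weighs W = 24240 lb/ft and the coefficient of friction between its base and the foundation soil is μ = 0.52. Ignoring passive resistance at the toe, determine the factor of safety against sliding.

1.52

K_a = tan²(45° − 30.3°/2) = 0.3293.
P_a = ½K_aγH² = 0.5×0.3293×123.1×20.2² = 8271 lb/ft, acting at H/3 = 6.733 ft above the base.
FS_sliding = μW / P_a = 0.52×24240 / 8271 = 1.524.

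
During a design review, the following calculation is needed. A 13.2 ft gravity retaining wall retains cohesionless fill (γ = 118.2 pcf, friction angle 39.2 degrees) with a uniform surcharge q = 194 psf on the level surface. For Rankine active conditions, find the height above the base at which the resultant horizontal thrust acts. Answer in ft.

4.84 ft

K_a = 0.2255.
Triangular part P₁ = ½K_aγH² = 2322 at H/3 = 4.400 ft; rectangular part P₂ = K_a q H = 577.4 at H/2 = 6.600 ft.
ȳ = (P₁·4.400 + P₂·6.600)/(P₁+P₂) = 4.838 ft.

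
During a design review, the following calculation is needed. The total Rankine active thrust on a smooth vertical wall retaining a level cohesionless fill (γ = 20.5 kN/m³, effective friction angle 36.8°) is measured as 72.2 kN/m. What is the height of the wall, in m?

K_a = 0.2508. P_a = ½ K_a γ H² ⇒ H = √(2P_a/(K_a γ)).
H = √(2×72.2/(0.2508×20.5)) = 5.300 m.

5.30 m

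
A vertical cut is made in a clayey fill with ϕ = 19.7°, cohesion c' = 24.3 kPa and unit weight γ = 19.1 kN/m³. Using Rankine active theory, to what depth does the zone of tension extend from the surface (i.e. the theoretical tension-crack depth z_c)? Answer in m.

3.61 m

K_a = tan²(45° − 19.7°/2) = 0.4958; √K_a = 0.7041.
The active pressure is zero where K_a γ z = 2c√K_a, so z_c = 2c/(γ√K_a) = 2×24.3/(19.1×0.7041) = 3.614 m.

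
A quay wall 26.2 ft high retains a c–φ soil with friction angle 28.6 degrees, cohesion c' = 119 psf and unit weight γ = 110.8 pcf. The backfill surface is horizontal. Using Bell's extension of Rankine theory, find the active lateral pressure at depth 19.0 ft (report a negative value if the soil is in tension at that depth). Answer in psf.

601 psf

K_a = (1 − sin φ)/(1 + sin φ) = 0.3525.
σ_a = K_a γ z − 2c√K_a = 0.3525×110.8×19.0 − 2×119×0.5938 = 600.9 psf.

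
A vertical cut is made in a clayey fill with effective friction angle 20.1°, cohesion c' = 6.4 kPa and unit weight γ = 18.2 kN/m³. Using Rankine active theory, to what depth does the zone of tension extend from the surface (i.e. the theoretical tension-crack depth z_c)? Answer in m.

1.01 m

K_a = tan²(45° − 20.1°/2) = 0.4885; √K_a = 0.6989.
The active pressure is zero where K_a γ z = 2c√K_a, so z_c = 2c/(γ√K_a) = 2×6.4/(18.2×0.6989) = 1.006 m.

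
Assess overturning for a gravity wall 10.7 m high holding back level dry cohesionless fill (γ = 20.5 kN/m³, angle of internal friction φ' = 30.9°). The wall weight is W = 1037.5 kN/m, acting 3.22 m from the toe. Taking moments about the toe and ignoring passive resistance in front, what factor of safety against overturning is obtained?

2.48

K_a = tan²(45° − 30.9°/2) = 0.3214.
P_a = ½K_aγH² = 0.5×0.3214×20.5×10.7² = 377.2 kN/m, acting at H/3 = 3.567 m above the base.
Overturning moment M_o = P_a × H/3 = 377.2 × 3.567 = 1345.
Resisting moment M_r = W × 3.22 = 1037.5 × 3.22 = 3341.
FS_overturning = M_r/M_o = 3341/1345 = 2.483.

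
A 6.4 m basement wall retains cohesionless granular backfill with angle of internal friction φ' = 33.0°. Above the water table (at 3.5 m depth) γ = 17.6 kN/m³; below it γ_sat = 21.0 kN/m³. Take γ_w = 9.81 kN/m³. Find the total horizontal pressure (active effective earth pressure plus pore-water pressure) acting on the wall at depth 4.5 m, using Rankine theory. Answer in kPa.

K_a = (1 − sin φ)/(1 + sin φ) = 0.2948.
γ' = 21.0 − 9.81 = 11.19 kN/m³.
Effective vertical stress at 4.5 m: σ'_v = 17.6×3.5 + 11.19×1.00 = 72.79 kPa.
σ'_h = K_a σ'_v = 0.2948 × 72.79 = 21.46 kPa; u = γ_w × 1.00 = 9.810 kPa.
Total σ_h = 21.46 + 9.810 = 31.27 kPa.

31.3 kPa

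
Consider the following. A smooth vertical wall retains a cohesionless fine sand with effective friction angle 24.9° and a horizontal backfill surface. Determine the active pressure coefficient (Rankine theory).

K_a = (1 − sin φ)/(1 + sin φ) = (1 − sin 24.9°)/(1 + sin 24.9°) = 0.4074.

0.407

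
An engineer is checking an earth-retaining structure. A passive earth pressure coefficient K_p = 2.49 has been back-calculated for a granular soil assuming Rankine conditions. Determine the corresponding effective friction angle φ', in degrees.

25.3°

K_p = (1+sin φ)/(1−sin φ) ⇒ sin φ = (K_p − 1)/(K_p + 1) = 0.4269.
φ = arcsin(0.4269) = 25.27°.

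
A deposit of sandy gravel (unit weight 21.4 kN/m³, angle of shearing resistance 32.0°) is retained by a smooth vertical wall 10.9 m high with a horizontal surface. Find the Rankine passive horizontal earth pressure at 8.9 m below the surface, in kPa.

K_p = (1 + sin φ)/(1 − sin φ) = 3.255.
σ_h = K_p γ z = 3.255 × 21.4 × 8.9 = 619.9 kPa.

620 kPa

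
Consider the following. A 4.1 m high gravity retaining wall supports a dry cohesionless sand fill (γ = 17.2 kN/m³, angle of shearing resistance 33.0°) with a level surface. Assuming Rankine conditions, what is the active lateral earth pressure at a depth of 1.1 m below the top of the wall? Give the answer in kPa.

5.58 kPa

K_a = (1 − sin φ)/(1 + sin φ) = 0.2948.
σ_h = K_a γ z = 0.2948 × 17.2 × 1.1 = 5.578 kPa.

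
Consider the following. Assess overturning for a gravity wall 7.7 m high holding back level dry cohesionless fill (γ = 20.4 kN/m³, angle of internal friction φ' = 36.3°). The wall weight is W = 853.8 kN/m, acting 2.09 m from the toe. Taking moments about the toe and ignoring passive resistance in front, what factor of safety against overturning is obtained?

4.49

K_a = tan²(45° − 36.3°/2) = 0.2563.
P_a = ½K_aγH² = 0.5×0.2563×20.4×7.7² = 155.0 kN/m, acting at H/3 = 2.567 m above the base.
Overturning moment M_o = P_a × H/3 = 155.0 × 2.567 = 397.8.
Resisting moment M_r = W × 2.09 = 853.8 × 2.09 = 1784.
FS_overturning = M_r/M_o = 1784/397.8 = 4.486.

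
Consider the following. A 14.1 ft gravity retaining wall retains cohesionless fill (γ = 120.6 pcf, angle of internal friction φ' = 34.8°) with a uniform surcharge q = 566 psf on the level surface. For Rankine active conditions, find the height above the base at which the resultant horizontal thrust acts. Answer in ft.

K_a = 0.2733.
Triangular part P₁ = ½K_aγH² = 3276 at H/3 = 4.700 ft; rectangular part P₂ = K_a q H = 2181 at H/2 = 7.050 ft.
ȳ = (P₁·4.700 + P₂·7.050)/(P₁+P₂) = 5.639 ft.

5.64 ft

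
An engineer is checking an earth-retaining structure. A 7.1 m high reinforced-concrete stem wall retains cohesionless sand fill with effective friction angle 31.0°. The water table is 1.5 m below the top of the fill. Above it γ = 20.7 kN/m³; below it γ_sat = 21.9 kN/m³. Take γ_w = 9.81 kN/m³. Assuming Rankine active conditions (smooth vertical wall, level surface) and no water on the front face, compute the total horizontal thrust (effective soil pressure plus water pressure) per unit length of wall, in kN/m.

K_a = tan²(45° − φ/2) = 0.3201.
γ' = 21.9 − 9.81 = 12.09 kN/m³. Depth below WT = 5.6 m.
σ'_h at WT = K_a γ d_w = 9.939 kPa; at base = 9.939 + K_a γ' × 5.6 = 31.61 kPa.
P₁ (0–1.5 m) = ½×9.939×1.5 = 7.454. P₂ (1.5–7.1 m) = ½(9.939+31.61)×5.6 = 116.3.
P_w = ½ γ_w h₂² = 0.5×9.81×5.6² = 153.8. Total = 7.454+116.3+153.8 = 277.6 kN/m.

278 kN/m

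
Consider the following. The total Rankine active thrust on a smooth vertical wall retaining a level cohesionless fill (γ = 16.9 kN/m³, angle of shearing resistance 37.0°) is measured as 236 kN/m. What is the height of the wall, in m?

10.6 m

K_a = 0.2486. P_a = ½ K_a γ H² ⇒ H = √(2P_a/(K_a γ)).
H = √(2×236/(0.2486×16.9)) = 10.60 m.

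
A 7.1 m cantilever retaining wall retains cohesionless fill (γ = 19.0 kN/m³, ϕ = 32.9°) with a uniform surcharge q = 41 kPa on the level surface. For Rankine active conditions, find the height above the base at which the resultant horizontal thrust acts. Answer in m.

2.81 m

K_a = 0.2960.
Triangular part P₁ = ½K_aγH² = 141.8 at H/3 = 2.367 m; rectangular part P₂ = K_a q H = 86.17 at H/2 = 3.550 m.
ȳ = (P₁·2.367 + P₂·3.550)/(P₁+P₂) = 2.814 m.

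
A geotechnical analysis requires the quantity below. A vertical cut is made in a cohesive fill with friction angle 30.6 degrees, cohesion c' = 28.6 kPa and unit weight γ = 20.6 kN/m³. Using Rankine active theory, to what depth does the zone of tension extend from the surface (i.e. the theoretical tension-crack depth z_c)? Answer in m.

K_a = tan²(45° − 30.6°/2) = 0.3253; √K_a = 0.5704.
The active pressure is zero where K_a γ z = 2c√K_a, so z_c = 2c/(γ√K_a) = 2×28.6/(20.6×0.5704) = 4.868 m.

4.87 m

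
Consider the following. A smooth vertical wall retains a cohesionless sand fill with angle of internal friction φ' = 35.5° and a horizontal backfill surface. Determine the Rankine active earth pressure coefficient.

0.265

K_a = tan²(45° − φ/2) = tan²(27.25°) = 0.2653.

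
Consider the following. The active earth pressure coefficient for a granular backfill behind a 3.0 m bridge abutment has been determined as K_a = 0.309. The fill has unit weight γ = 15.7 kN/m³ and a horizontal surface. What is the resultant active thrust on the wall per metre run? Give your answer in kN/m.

21.8 kN/m

P = ½ K_a γ H² = 0.5 × 0.309 × 15.7 × 3.0² = 21.83 kN/m.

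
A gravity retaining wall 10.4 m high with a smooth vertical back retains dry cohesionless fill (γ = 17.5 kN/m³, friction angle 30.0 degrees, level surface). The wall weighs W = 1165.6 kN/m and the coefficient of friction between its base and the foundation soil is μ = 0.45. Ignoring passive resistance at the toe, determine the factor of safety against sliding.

K_a = tan²(45° − 30.0°/2) = 0.3333.
P_a = ½K_aγH² = 0.5×0.3333×17.5×10.4² = 315.5 kN/m, acting at H/3 = 3.467 m above the base.
FS_sliding = μW / P_a = 0.45×1165.6 / 315.5 = 1.663.

1.66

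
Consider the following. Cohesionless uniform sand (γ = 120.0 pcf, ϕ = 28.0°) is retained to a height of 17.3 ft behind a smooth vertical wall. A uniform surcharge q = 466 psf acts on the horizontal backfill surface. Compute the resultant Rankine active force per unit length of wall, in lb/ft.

9390 lb/ft

K_a = tan²(45° − φ/2) = 0.3610.
Soil triangle: ½ K_a γ H² = 0.5×0.3610×120.0×17.3² = 6483 lb/ft.
Surcharge rectangle: K_a q H = 0.3610×466×17.3 = 2911 lb/ft.
Total = 6483 + 2911 = 9394 lb/ft.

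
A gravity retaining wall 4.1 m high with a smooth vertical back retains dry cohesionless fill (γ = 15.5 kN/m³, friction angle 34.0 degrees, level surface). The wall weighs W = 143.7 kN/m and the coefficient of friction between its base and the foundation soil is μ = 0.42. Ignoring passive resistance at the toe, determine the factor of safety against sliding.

K_a = tan²(45° − 34.0°/2) = 0.2827.
P_a = ½K_aγH² = 0.5×0.2827×15.5×4.1² = 36.83 kN/m, acting at H/3 = 1.367 m above the base.
FS_sliding = μW / P_a = 0.42×143.7 / 36.83 = 1.639.

1.64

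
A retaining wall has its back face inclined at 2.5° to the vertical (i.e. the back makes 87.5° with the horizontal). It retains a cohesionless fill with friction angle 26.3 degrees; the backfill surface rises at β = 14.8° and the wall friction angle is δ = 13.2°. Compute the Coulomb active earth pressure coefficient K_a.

0.466

K_a = sin²(α+φ) / [sin²α · sin(α−δ) · (1 + √{sin(φ+δ)sin(φ−β) / (sin(α−δ)sin(α+β))})²].
With α = 87.5°, φ = 26.3°, δ = 13.2°, β = 14.8°: K_a = 0.4661.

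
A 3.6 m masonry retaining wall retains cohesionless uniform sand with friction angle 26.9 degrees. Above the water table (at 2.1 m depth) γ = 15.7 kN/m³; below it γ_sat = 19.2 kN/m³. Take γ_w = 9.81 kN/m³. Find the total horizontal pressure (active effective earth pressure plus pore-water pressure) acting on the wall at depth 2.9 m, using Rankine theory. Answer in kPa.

23.1 kPa

K_a = (1 − sin φ)/(1 + sin φ) = 0.3770.
γ' = 19.2 − 9.81 = 9.390 kN/m³.
Effective vertical stress at 2.9 m: σ'_v = 15.7×2.1 + 9.390×0.800 = 40.48 kPa.
σ'_h = K_a σ'_v = 0.3770 × 40.48 = 15.26 kPa; u = γ_w × 0.800 = 7.848 kPa.
Total σ_h = 15.26 + 7.848 = 23.11 kPa.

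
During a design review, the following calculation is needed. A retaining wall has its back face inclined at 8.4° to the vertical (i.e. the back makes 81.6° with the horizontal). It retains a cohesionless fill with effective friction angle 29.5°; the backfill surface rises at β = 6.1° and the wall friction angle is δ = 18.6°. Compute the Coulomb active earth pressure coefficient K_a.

K_a = sin²(α+φ) / [sin²α · sin(α−δ) · (1 + √{sin(φ+δ)sin(φ−β) / (sin(α−δ)sin(α+β))})²].
With α = 81.6°, φ = 29.5°, δ = 18.6°, β = 6.1°: K_a = 0.4018.

0.402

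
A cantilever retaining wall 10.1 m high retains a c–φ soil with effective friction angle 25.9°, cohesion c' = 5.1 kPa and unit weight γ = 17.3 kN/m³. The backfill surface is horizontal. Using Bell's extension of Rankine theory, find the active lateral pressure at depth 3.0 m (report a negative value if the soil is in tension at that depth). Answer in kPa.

K_a = (1 − sin φ)/(1 + sin φ) = 0.3920.
σ_a = K_a γ z − 2c√K_a = 0.3920×17.3×3.0 − 2×5.1×0.6261 = 13.96 kPa.

14.0 kPa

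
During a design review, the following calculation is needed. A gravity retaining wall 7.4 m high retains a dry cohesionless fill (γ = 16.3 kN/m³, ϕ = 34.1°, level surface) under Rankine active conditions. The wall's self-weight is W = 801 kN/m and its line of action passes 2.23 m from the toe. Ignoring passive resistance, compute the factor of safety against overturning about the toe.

5.76

K_a = tan²(45° − 34.1°/2) = 0.2815.
P_a = ½K_aγH² = 0.5×0.2815×16.3×7.4² = 125.6 kN/m, acting at H/3 = 2.467 m above the base.
Overturning moment M_o = P_a × H/3 = 125.6 × 2.467 = 309.9.
Resisting moment M_r = W × 2.23 = 801 × 2.23 = 1786.
FS_overturning = M_r/M_o = 1786/309.9 = 5.764.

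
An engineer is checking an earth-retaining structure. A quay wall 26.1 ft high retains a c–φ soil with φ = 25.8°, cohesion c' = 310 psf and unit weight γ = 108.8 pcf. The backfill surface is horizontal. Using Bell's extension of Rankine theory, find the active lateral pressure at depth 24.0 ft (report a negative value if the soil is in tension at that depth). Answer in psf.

639 psf

K_a = (1 − sin φ)/(1 + sin φ) = 0.3935.
σ_a = K_a γ z − 2c√K_a = 0.3935×108.8×24.0 − 2×310×0.6273 = 638.6 psf.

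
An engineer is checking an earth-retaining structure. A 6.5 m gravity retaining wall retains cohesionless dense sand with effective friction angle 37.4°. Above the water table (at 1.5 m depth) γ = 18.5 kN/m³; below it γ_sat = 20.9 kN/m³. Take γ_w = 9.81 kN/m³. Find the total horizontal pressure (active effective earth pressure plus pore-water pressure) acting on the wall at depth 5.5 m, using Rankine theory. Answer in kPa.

56.9 kPa

K_a = (1 − sin φ)/(1 + sin φ) = 0.2443.
γ' = 20.9 − 9.81 = 11.09 kN/m³.
Effective vertical stress at 5.5 m: σ'_v = 18.5×1.5 + 11.09×4.00 = 72.11 kPa.
σ'_h = K_a σ'_v = 0.2443 × 72.11 = 17.61 kPa; u = γ_w × 4.00 = 39.24 kPa.
Total σ_h = 17.61 + 39.24 = 56.85 kPa.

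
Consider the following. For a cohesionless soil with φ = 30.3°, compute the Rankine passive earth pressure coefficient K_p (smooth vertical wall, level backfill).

K_p = (1 + sin φ)/(1 − sin φ) = tan²(45° + 30.3°/2) = 3.037.

3.04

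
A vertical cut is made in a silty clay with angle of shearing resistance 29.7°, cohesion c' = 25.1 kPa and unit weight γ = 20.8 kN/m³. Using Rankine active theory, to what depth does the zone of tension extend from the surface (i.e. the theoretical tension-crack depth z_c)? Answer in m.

4.16 m

K_a = tan²(45° − 29.7°/2) = 0.3374; √K_a = 0.5808.
The active pressure is zero where K_a γ z = 2c√K_a, so z_c = 2c/(γ√K_a) = 2×25.1/(20.8×0.5808) = 4.155 m.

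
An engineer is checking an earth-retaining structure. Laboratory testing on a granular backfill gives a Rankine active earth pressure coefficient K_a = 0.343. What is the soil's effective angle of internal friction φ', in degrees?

29.3°

K_a = tan²(45° − φ/2) ⇒ 45° − φ/2 = arctan(√0.343) = 30.36°.
φ = 2(45° − 30.36°) = 29.29°.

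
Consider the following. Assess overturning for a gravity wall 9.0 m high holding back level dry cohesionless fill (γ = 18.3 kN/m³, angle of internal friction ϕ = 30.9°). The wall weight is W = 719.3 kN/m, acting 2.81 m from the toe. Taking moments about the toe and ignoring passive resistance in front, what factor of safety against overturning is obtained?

K_a = tan²(45° − 30.9°/2) = 0.3214.
P_a = ½K_aγH² = 0.5×0.3214×18.3×9.0² = 238.2 kN/m, acting at H/3 = 3.000 m above the base.
Overturning moment M_o = P_a × H/3 = 238.2 × 3.000 = 714.6.
Resisting moment M_r = W × 2.81 = 719.3 × 2.81 = 2021.
FS_overturning = M_r/M_o = 2021/714.6 = 2.828.

2.83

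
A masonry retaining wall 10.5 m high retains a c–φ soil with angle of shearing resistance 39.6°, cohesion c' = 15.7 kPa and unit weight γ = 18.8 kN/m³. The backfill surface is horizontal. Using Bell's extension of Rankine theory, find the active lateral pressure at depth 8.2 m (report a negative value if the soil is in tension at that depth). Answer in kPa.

19.4 kPa

K_a = (1 − sin φ)/(1 + sin φ) = 0.2214.
σ_a = K_a γ z − 2c√K_a = 0.2214×18.8×8.2 − 2×15.7×0.4706 = 19.36 kPa.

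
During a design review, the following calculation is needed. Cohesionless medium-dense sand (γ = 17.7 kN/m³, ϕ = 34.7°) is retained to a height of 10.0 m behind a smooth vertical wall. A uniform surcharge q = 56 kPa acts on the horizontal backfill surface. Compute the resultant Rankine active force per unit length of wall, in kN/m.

K_a = tan²(45° − φ/2) = 0.2745.
Soil triangle: ½ K_a γ H² = 0.5×0.2745×17.7×10.0² = 242.9 kN/m.
Surcharge rectangle: K_a q H = 0.2745×56×10.0 = 153.7 kN/m.
Total = 242.9 + 153.7 = 396.6 kN/m.

397 kN/m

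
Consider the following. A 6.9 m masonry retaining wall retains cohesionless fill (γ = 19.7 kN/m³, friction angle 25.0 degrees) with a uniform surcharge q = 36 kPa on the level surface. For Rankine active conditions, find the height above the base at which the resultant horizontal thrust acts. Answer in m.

K_a = 0.4059.
Triangular part P₁ = ½K_aγH² = 190.3 at H/3 = 2.300 m; rectangular part P₂ = K_a q H = 100.8 at H/2 = 3.450 m.
ȳ = (P₁·2.300 + P₂·3.450)/(P₁+P₂) = 2.698 m.

2.70 m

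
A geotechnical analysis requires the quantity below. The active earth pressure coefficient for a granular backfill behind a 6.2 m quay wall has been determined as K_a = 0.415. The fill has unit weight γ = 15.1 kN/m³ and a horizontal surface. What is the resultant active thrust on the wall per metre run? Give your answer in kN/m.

P = ½ K_a γ H² = 0.5 × 0.415 × 15.1 × 6.2² = 120.4 kN/m.

120 kN/m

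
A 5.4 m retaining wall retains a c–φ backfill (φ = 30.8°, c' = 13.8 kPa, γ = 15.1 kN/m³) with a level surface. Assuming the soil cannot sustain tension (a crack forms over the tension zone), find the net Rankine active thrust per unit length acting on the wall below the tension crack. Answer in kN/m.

11.6 kN/m

K_a = 0.3227; √K_a = 0.5681.
Tension-crack depth z_c = 2c/(γ√K_a) = 2×13.8/(15.1×0.5681) = 3.218 m.
σ_a at base = K_a γ H − 2c√K_a = 0.3227×15.1×5.4 − 2×13.8×0.5681 = 10.64 kPa.
P_a = ½ × 10.64 × (H − z_c) = 0.5×10.64×2.182 = 11.61 kN/m.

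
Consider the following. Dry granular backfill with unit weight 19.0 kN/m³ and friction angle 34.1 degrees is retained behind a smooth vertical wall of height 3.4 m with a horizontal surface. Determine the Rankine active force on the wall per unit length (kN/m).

30.9 kN/m

K_a = tan²(45° − φ/2) = 0.2815.
P_a = ½ K_a γ H² = 0.5 × 0.2815 × 19.0 × 3.4² = 30.92 kN/m.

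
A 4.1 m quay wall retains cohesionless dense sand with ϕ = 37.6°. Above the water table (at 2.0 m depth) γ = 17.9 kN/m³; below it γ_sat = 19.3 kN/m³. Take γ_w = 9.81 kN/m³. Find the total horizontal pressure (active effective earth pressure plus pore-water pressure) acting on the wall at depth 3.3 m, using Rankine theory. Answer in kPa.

K_a = (1 − sin φ)/(1 + sin φ) = 0.2421.
γ' = 19.3 − 9.81 = 9.490 kN/m³.
Effective vertical stress at 3.3 m: σ'_v = 17.9×2.0 + 9.490×1.30 = 48.14 kPa.
σ'_h = K_a σ'_v = 0.2421 × 48.14 = 11.66 kPa; u = γ_w × 1.30 = 12.75 kPa.
Total σ_h = 11.66 + 12.75 = 24.41 kPa.

24.4 kPa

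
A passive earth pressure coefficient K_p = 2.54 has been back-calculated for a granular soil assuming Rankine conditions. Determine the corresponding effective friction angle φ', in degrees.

25.8°

K_p = (1+sin φ)/(1−sin φ) ⇒ sin φ = (K_p − 1)/(K_p + 1) = 0.4350.
φ = arcsin(0.4350) = 25.79°.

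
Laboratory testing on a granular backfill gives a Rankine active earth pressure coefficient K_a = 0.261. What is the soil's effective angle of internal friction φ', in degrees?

K_a = tan²(45° − φ/2) ⇒ 45° − φ/2 = arctan(√0.261) = 27.06°.
φ = 2(45° − 27.06°) = 35.88°.

35.9°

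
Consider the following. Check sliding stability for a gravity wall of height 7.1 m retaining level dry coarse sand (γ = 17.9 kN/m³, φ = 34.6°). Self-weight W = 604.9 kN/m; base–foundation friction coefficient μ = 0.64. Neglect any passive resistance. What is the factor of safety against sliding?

K_a = tan²(45° − 34.6°/2) = 0.2756.
P_a = ½K_aγH² = 0.5×0.2756×17.9×7.1² = 124.4 kN/m, acting at H/3 = 2.367 m above the base.
FS_sliding = μW / P_a = 0.64×604.9 / 124.4 = 3.113.

3.11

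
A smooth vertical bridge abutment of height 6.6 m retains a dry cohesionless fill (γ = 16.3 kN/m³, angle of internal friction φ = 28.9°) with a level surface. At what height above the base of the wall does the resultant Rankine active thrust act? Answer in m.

2.20 m

K_a = 0.3484.
The pressure distribution is triangular, so the resultant acts at H/3 above the base = 6.6/3 = 2.200 m.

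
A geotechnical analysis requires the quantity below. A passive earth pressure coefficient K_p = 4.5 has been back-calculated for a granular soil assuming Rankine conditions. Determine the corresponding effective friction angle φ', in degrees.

39.5°

K_p = (1+sin φ)/(1−sin φ) ⇒ sin φ = (K_p − 1)/(K_p + 1) = 0.6364.
φ = arcsin(0.6364) = 39.52°.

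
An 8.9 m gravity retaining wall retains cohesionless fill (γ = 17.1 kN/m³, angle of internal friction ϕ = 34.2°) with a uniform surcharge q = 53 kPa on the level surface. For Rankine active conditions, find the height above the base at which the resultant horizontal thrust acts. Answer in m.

3.58 m

K_a = 0.2803.
Triangular part P₁ = ½K_aγH² = 189.9 at H/3 = 2.967 m; rectangular part P₂ = K_a q H = 132.2 at H/2 = 4.450 m.
ȳ = (P₁·2.967 + P₂·4.450)/(P₁+P₂) = 3.576 m.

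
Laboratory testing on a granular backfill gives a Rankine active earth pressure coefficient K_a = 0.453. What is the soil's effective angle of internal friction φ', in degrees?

K_a = tan²(45° − φ/2) ⇒ 45° − φ/2 = arctan(√0.453) = 33.94°.
φ = 2(45° − 33.94°) = 22.11°.

22.1°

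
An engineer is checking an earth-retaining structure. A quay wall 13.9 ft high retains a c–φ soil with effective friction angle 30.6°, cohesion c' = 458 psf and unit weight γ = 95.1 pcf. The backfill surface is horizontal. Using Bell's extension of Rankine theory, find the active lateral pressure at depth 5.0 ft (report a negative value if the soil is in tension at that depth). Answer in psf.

K_a = (1 − sin φ)/(1 + sin φ) = 0.3253.
σ_a = K_a γ z − 2c√K_a = 0.3253×95.1×5.0 − 2×458×0.5704 = -367.8 psf.

-368 psf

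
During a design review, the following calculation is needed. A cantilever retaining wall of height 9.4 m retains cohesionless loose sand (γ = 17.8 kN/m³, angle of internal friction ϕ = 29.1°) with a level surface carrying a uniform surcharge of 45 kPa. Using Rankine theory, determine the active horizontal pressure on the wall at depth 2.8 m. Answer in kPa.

32.8 kPa

K_a = (1 − sin φ)/(1 + sin φ) = 0.3456.
σ_v = γz + q = 17.8 × 2.8 + 45 = 94.84 kPa.
σ_h = K_a σ_v = 0.3456 × 94.84 = 32.78 kPa.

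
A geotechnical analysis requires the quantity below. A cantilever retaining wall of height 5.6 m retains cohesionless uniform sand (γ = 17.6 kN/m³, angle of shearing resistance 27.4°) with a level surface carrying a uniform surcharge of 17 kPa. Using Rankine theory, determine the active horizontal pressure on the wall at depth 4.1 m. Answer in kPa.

33.0 kPa

K_a = (1 − sin φ)/(1 + sin φ) = 0.3697.
σ_v = γz + q = 17.6 × 4.1 + 17 = 89.16 kPa.
σ_h = K_a σ_v = 0.3697 × 89.16 = 32.96 kPa.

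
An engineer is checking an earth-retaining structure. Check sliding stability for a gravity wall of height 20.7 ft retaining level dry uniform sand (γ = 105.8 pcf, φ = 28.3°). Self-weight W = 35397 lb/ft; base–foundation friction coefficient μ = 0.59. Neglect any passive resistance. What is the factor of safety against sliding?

K_a = tan²(45° − 28.3°/2) = 0.3568.
P_a = ½K_aγH² = 0.5×0.3568×105.8×20.7² = 8087 lb/ft, acting at H/3 = 6.900 ft above the base.
FS_sliding = μW / P_a = 0.59×35397 / 8087 = 2.582.

2.58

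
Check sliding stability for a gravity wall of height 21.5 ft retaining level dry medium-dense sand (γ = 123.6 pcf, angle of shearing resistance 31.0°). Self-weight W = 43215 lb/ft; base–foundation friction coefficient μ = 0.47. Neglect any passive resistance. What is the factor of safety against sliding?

K_a = tan²(45° − 31.0°/2) = 0.3201.
P_a = ½K_aγH² = 0.5×0.3201×123.6×21.5² = 9144 lb/ft, acting at H/3 = 7.167 ft above the base.
FS_sliding = μW / P_a = 0.47×43215 / 9144 = 2.221.

2.22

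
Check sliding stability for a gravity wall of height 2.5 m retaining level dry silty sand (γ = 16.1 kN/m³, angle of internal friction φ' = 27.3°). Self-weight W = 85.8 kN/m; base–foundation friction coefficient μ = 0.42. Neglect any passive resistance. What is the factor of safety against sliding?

1.93

K_a = tan²(45° − 27.3°/2) = 0.3711.
P_a = ½K_aγH² = 0.5×0.3711×16.1×2.5² = 18.67 kN/m, acting at H/3 = 0.8333 m above the base.
FS_sliding = μW / P_a = 0.42×85.8 / 18.67 = 1.930.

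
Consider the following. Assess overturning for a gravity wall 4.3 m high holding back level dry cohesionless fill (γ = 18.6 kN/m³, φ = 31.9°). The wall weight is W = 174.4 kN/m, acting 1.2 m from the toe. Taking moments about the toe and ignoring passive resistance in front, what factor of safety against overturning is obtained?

2.75

K_a = tan²(45° − 31.9°/2) = 0.3085.
P_a = ½K_aγH² = 0.5×0.3085×18.6×4.3² = 53.05 kN/m, acting at H/3 = 1.433 m above the base.
Overturning moment M_o = P_a × H/3 = 53.05 × 1.433 = 76.04.
Resisting moment M_r = W × 1.2 = 174.4 × 1.2 = 209.3.
FS_overturning = M_r/M_o = 209.3/76.04 = 2.752.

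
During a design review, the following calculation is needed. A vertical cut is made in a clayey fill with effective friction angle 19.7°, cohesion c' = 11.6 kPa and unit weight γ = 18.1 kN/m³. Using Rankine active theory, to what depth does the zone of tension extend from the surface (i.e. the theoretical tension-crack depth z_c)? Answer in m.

K_a = tan²(45° − 19.7°/2) = 0.4958; √K_a = 0.7041.
The active pressure is zero where K_a γ z = 2c√K_a, so z_c = 2c/(γ√K_a) = 2×11.6/(18.1×0.7041) = 1.820 m.

1.82 m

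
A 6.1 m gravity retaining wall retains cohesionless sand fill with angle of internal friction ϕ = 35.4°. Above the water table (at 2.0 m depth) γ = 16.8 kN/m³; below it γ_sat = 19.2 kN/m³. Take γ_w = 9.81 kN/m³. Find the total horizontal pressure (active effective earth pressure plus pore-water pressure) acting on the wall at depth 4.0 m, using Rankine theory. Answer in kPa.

33.6 kPa

K_a = (1 − sin φ)/(1 + sin φ) = 0.2664.
γ' = 19.2 − 9.81 = 9.390 kN/m³.
Effective vertical stress at 4.0 m: σ'_v = 16.8×2.0 + 9.390×2.00 = 52.38 kPa.
σ'_h = K_a σ'_v = 0.2664 × 52.38 = 13.95 kPa; u = γ_w × 2.00 = 19.62 kPa.
Total σ_h = 13.95 + 19.62 = 33.57 kPa.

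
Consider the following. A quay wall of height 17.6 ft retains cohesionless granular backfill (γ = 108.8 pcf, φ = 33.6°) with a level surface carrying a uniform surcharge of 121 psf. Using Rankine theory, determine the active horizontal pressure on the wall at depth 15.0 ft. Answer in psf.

504 psf

K_a = (1 − sin φ)/(1 + sin φ) = 0.2875.
σ_v = γz + q = 108.8 × 15.0 + 121 = 1753 psf.
σ_h = K_a σ_v = 0.2875 × 1753 = 504.0 psf.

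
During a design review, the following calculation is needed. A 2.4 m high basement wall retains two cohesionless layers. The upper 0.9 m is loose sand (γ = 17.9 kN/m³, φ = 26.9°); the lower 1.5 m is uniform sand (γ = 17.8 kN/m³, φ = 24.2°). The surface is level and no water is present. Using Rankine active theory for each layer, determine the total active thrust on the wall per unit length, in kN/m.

21.2 kN/m

K_a1 = tan²(45°−26.9°/2) = 0.3770; K_a2 = tan²(45°−24.2°/2) = 0.4185.
Layer 1: σ at base = K_a1 γ₁ h₁ = 6.073 kPa; P₁ = ½×6.073×0.9 = 2.733.
Layer 2: σ_v at top = γ₁h₁ = 16.11; σ_h top = K_a2×16.11 = 6.742; σ_h base = K_a2×(16.11+17.8×1.5) = 17.92.
P₂ = ½(6.742+17.92)×1.5 = 18.49. Total P_a = 2.733+18.49 = 21.23 kN/m.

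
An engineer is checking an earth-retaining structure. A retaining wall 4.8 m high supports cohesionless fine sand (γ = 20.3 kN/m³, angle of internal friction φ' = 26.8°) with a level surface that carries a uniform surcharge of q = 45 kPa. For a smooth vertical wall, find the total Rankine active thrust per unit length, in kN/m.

K_a = tan²(45° − φ/2) = 0.3785.
Soil triangle: ½ K_a γ H² = 0.5×0.3785×20.3×4.8² = 88.51 kN/m.
Surcharge rectangle: K_a q H = 0.3785×45×4.8 = 81.75 kN/m.
Total = 88.51 + 81.75 = 170.3 kN/m.

170 kN/m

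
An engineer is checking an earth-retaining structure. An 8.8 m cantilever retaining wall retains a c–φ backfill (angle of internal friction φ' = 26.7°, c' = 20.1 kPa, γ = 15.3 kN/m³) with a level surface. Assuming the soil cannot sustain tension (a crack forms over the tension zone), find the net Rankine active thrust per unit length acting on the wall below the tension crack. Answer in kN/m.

K_a = 0.3800; √K_a = 0.6164.
Tension-crack depth z_c = 2c/(γ√K_a) = 2×20.1/(15.3×0.6164) = 4.263 m.
σ_a at base = K_a γ H − 2c√K_a = 0.3800×15.3×8.8 − 2×20.1×0.6164 = 26.38 kPa.
P_a = ½ × 26.38 × (H − z_c) = 0.5×26.38×4.537 = 59.84 kN/m.

59.8 kN/m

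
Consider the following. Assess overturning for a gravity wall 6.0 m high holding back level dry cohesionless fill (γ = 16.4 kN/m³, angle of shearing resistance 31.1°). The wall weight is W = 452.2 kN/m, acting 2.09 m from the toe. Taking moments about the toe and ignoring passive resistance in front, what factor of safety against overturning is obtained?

5.02

K_a = tan²(45° − 31.1°/2) = 0.3188.
P_a = ½K_aγH² = 0.5×0.3188×16.4×6.0² = 94.11 kN/m, acting at H/3 = 2.000 m above the base.
Overturning moment M_o = P_a × H/3 = 94.11 × 2.000 = 188.2.
Resisting moment M_r = W × 2.09 = 452.2 × 2.09 = 945.1.
FS_overturning = M_r/M_o = 945.1/188.2 = 5.021.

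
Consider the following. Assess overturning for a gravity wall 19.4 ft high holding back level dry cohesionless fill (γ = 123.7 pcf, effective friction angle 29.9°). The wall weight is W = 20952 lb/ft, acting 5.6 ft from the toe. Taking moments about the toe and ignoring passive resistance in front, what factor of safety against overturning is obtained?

K_a = tan²(45° − 29.9°/2) = 0.3347.
P_a = ½K_aγH² = 0.5×0.3347×123.7×19.4² = 7791 lb/ft, acting at H/3 = 6.467 ft above the base.
Overturning moment M_o = P_a × H/3 = 7791 × 6.467 = 50380.
Resisting moment M_r = W × 5.6 = 20952 × 5.6 = 117300.
FS_overturning = M_r/M_o = 117300/50380 = 2.329.

2.33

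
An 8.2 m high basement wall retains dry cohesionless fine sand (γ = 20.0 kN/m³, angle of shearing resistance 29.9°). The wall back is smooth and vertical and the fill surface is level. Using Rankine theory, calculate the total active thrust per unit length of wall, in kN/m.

225 kN/m

K_a = tan²(45° − φ/2) = 0.3347.
P_a = ½ K_a γ H² = 0.5 × 0.3347 × 20.0 × 8.2² = 225.0 kN/m.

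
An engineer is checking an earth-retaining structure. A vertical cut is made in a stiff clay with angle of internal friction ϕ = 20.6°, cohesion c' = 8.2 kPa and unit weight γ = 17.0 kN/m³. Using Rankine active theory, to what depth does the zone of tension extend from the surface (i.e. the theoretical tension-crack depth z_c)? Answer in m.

1.39 m

K_a = tan²(45° − 20.6°/2) = 0.4795; √K_a = 0.6924.
The active pressure is zero where K_a γ z = 2c√K_a, so z_c = 2c/(γ√K_a) = 2×8.2/(17.0×0.6924) = 1.393 m.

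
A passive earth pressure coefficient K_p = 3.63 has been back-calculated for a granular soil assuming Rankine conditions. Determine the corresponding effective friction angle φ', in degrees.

K_p = (1+sin φ)/(1−sin φ) ⇒ sin φ = (K_p − 1)/(K_p + 1) = 0.5680.
φ = arcsin(0.5680) = 34.61°.

34.6°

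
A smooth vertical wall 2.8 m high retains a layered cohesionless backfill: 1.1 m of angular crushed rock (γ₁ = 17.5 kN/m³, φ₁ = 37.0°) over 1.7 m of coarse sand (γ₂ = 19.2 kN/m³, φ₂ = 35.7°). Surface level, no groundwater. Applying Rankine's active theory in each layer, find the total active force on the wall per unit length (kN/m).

K_a1 = tan²(45°−37.0°/2) = 0.2486; K_a2 = tan²(45°−35.7°/2) = 0.2630.
Layer 1: σ at base = K_a1 γ₁ h₁ = 4.785 kPa; P₁ = ½×4.785×1.1 = 2.632.
Layer 2: σ_v at top = γ₁h₁ = 19.25; σ_h top = K_a2×19.25 = 5.063; σ_h base = K_a2×(19.25+19.2×1.7) = 13.65.
P₂ = ½(5.063+13.65)×1.7 = 15.90. Total P_a = 2.632+15.90 = 18.53 kN/m.

18.5 kN/m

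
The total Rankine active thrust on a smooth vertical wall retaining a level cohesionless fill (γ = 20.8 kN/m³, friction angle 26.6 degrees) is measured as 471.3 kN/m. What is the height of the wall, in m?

10.9 m

K_a = 0.3814. P_a = ½ K_a γ H² ⇒ H = √(2P_a/(K_a γ)).
H = √(2×471.3/(0.3814×20.8)) = 10.90 m.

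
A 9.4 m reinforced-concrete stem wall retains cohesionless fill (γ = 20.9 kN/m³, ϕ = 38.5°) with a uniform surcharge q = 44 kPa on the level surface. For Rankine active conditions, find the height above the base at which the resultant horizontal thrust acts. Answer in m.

3.62 m

K_a = 0.2327.
Triangular part P₁ = ½K_aγH² = 214.8 at H/3 = 3.133 m; rectangular part P₂ = K_a q H = 96.23 at H/2 = 4.700 m.
ȳ = (P₁·3.133 + P₂·4.700)/(P₁+P₂) = 3.618 m.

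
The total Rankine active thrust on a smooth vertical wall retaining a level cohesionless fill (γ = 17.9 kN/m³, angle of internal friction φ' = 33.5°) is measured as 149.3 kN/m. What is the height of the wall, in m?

7.60 m

K_a = 0.2887. P_a = ½ K_a γ H² ⇒ H = √(2P_a/(K_a γ)).
H = √(2×149.3/(0.2887×17.9)) = 7.601 m.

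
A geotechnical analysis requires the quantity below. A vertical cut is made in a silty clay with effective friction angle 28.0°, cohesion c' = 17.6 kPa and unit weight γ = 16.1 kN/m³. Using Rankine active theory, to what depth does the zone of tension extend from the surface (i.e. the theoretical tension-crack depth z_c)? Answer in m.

3.64 m

K_a = tan²(45° − 28.0°/2) = 0.3610; √K_a = 0.6009.
The active pressure is zero where K_a γ z = 2c√K_a, so z_c = 2c/(γ√K_a) = 2×17.6/(16.1×0.6009) = 3.639 m.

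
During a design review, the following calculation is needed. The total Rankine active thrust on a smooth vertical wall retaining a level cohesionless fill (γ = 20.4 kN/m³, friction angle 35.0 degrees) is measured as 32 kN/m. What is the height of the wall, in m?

K_a = 0.2710. P_a = ½ K_a γ H² ⇒ H = √(2P_a/(K_a γ)).
H = √(2×32/(0.2710×20.4)) = 3.403 m.

3.40 m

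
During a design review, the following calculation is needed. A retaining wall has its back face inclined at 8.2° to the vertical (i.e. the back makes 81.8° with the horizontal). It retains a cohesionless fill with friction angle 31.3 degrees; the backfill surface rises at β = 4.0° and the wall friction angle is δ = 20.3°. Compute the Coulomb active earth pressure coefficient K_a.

K_a = sin²(α+φ) / [sin²α · sin(α−δ) · (1 + √{sin(φ+δ)sin(φ−β) / (sin(α−δ)sin(α+β))})²].
With α = 81.8°, φ = 31.3°, δ = 20.3°, β = 4.0°: K_a = 0.3652.

0.365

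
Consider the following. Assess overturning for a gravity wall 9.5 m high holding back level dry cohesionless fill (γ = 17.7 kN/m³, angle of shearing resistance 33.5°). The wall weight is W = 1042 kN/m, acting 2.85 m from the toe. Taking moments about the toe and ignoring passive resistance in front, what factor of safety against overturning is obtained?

4.07

K_a = tan²(45° − 33.5°/2) = 0.2887.
P_a = ½K_aγH² = 0.5×0.2887×17.7×9.5² = 230.6 kN/m, acting at H/3 = 3.167 m above the base.
Overturning moment M_o = P_a × H/3 = 230.6 × 3.167 = 730.2.
Resisting moment M_r = W × 2.85 = 1042 × 2.85 = 2970.
FS_overturning = M_r/M_o = 2970/730.2 = 4.067.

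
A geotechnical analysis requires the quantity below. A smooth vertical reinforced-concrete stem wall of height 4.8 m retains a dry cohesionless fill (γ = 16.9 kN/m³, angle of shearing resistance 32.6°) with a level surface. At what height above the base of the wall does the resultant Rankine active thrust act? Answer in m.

1.60 m

K_a = 0.2997.
The pressure distribution is triangular, so the resultant acts at H/3 above the base = 4.8/3 = 1.600 m.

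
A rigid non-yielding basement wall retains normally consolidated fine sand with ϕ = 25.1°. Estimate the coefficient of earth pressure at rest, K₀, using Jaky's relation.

0.576

K₀ = 1 − sin φ' = 1 − sin 25.1° = 0.5758.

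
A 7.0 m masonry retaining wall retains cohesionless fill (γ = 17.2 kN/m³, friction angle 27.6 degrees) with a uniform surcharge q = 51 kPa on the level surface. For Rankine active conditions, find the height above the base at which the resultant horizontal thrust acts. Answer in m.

2.87 m

K_a = 0.3668.
Triangular part P₁ = ½K_aγH² = 154.6 at H/3 = 2.333 m; rectangular part P₂ = K_a q H = 130.9 at H/2 = 3.500 m.
ȳ = (P₁·2.333 + P₂·3.500)/(P₁+P₂) = 2.868 m.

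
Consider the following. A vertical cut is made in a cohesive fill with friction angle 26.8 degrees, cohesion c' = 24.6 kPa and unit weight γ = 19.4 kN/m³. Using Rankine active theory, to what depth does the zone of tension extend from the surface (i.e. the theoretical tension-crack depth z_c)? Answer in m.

K_a = tan²(45° − 26.8°/2) = 0.3785; √K_a = 0.6152.
The active pressure is zero where K_a γ z = 2c√K_a, so z_c = 2c/(γ√K_a) = 2×24.6/(19.4×0.6152) = 4.122 m.

4.12 m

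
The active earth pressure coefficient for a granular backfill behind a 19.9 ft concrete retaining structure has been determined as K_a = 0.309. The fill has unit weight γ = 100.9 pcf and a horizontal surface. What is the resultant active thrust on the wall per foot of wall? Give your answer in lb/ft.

6170 lb/ft

P = ½ K_a γ H² = 0.5 × 0.309 × 100.9 × 19.9² = 6173 lb/ft.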